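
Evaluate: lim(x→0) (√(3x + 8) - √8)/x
This is a standard limit.

Factor or rationalize the expression:
  lim(x→0) (√(3x + 8) - √8)/x = 3·sqrt(2)/8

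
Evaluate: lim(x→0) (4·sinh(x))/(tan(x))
This is a 0/0 indeterminate form.

Apply L'Hôpital's rule: differentiate numerator and denominator separately.
  f(x) = 4·sinh(x)   ⇒   f'(x) = 4·cosh(x)
  g(x) = tan(x)   ⇒   g'(x) = tan(x)^2 + 1
  lim(x→0) f'(x)/g'(x) = lim(x→0) (4·cosh(x))/(tan(x)^2 + 1)
  = 4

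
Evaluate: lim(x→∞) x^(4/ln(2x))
This is an exponential indeterminate form.

For exponential indeterminate forms, take the natural log:
  Let L = lim(x→∞) x^(4/ln(2x))
  Then ln(L) = lim(x→∞) [exponent × ln(base)]
  Evaluate using L'Hôpital or standard limits, then exponentiate.
  L = e^(4)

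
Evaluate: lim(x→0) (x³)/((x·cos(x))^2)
This is a 0/0 indeterminate form.

Apply L'Hôpital's rule: differentiate numerator and denominator separately.
  f(x) = x^3   ⇒   f'(x) = 3·x^2
  g(x) = x^2·cos(x)^2   ⇒   g'(x) = -2·x^2·sin(x)·cos(x) + 2·x·cos(x)^2
  lim(x→0) f'(x)/g'(x) = lim(x→0) (3·x^2)/(-2·x^2·sin(x)·cos(x) + 2·x·cos(x)^2)
  = 0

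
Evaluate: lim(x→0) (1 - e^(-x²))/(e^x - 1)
This is a 0/0 indeterminate form.

Apply L'Hôpital's rule: differentiate numerator and denominator separately.
  f(x) = 1 - e^(-x^2)   ⇒   f'(x) = 2·x·e^(-x^2)
  g(x) = e^(x) - 1   ⇒   g'(x) = e^(x)
  lim(x→0) f'(x)/g'(x) = lim(x→0) (2·x·e^(-x^2))/(e^(x))
  = 0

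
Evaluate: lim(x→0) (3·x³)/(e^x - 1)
This is a 0/0 indeterminate form.

Apply L'Hôpital's rule: differentiate numerator and denominator separately.
  f(x) = 3·x^3   ⇒   f'(x) = 9·x^2
  g(x) = e^(x) - 1   ⇒   g'(x) = e^(x)
  lim(x→0) f'(x)/g'(x) = lim(x→0) (9·x^2)/(e^(x))
  = 0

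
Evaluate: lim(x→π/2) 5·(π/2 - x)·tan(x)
This is a 0·∞ indeterminate form.

Rewrite 0·∞ as a quotient (0/0 or ∞/∞ form), then apply L'Hôpital's rule:
  lim(x→π/2) 5·(π/2 - x)·tan(x) = 5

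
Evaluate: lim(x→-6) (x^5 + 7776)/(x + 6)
This is a standard limit.

Factor or rationalize the expression:
  lim(x→-6) (x^5 + 7776)/(x + 6) = 6480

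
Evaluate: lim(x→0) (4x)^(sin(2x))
This is an exponential indeterminate form.

For exponential indeterminate forms, take the natural log:
  Let L = lim(x→0) (4x)^(sin(2x))
  Then ln(L) = lim(x→0) [exponent × ln(base)]
  Evaluate using L'Hôpital or standard limits, then exponentiate.
  L = 1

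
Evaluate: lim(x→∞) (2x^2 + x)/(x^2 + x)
This is an ∞/∞ indeterminate form.

Apply L'Hôpital's rule: differentiate numerator and denominator separately.
  f(x) = 2·x^2 + x   ⇒   f'(x) = 4·x + 1
  g(x) = x^2 + x   ⇒   g'(x) = 2·x + 1
  lim(x→∞) f'(x)/g'(x) = lim(x→∞) (4·x + 1)/(2·x + 1)
  = 2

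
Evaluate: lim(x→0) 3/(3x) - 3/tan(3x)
This is an ∞-∞ indeterminate form.

Combine fractions or rationalize to convert ∞-∞ to 0/0 form:
  lim(x→0) 3/(3x) - 3/tan(3x) = 0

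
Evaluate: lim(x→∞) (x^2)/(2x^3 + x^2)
This is an ∞/∞ indeterminate form.

Apply L'Hôpital's rule: differentiate numerator and denominator separately.
  f(x) = x^2   ⇒   f'(x) = 2·x
  g(x) = 2·x^3 + x^2   ⇒   g'(x) = 6·x^2 + 2·x
  lim(x→∞) f'(x)/g'(x) = lim(x→∞) (2·x)/(6·x^2 + 2·x)
  = 0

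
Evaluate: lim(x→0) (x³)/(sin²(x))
This is a 0/0 indeterminate form.

Apply L'Hôpital's rule: differentiate numerator and denominator separately.
  f(x) = x^3   ⇒   f'(x) = 3·x^2
  g(x) = sin(x)^2   ⇒   g'(x) = 2·sin(x)·cos(x)
  lim(x→0) f'(x)/g'(x) = lim(x→0) (3·x^2)/(2·sin(x)·cos(x))
  = 0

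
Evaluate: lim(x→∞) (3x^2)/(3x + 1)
This is an ∞/∞ indeterminate form.

Apply L'Hôpital's rule: differentiate numerator and denominator separately.
  f(x) = 3·x^2   ⇒   f'(x) = 6·x
  g(x) = 3·x + 1   ⇒   g'(x) = 3
  lim(x→∞) f'(x)/g'(x) = lim(x→∞) (6·x)/(3)
  = ∞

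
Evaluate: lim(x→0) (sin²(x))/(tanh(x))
This is a 0/0 indeterminate form.

Apply L'Hôpital's rule: differentiate numerator and denominator separately.
  f(x) = sin(x)^2   ⇒   f'(x) = 2·sin(x)·cos(x)
  g(x) = tanh(x)   ⇒   g'(x) = 1 - tanh(x)^2
  lim(x→0) f'(x)/g'(x) = lim(x→0) (2·sin(x)·cos(x))/(1 - tanh(x)^2)
  = 0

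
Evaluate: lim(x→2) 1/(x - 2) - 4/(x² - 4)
This is an ∞-∞ indeterminate form.

Combine fractions or rationalize to convert ∞-∞ to 0/0 form:
  lim(x→2) 1/(x - 2) - 4/(x² - 4) = 1/4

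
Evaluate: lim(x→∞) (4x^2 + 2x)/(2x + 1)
This is an ∞/∞ indeterminate form.

Apply L'Hôpital's rule: differentiate numerator and denominator separately.
  f(x) = 4·x^2 + 2·x   ⇒   f'(x) = 8·x + 2
  g(x) = 2·x + 1   ⇒   g'(x) = 2
  lim(x→∞) f'(x)/g'(x) = lim(x→∞) (8·x + 2)/(2)
  = ∞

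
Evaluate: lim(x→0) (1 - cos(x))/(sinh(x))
This is a 0/0 indeterminate form.

Apply L'Hôpital's rule: differentiate numerator and denominator separately.
  f(x) = 1 - cos(x)   ⇒   f'(x) = sin(x)
  g(x) = sinh(x)   ⇒   g'(x) = cosh(x)
  lim(x→0) f'(x)/g'(x) = lim(x→0) (sin(x))/(cosh(x))
  = 0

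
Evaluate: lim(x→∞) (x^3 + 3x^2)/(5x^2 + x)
This is an ∞/∞ indeterminate form.

Apply L'Hôpital's rule: differentiate numerator and denominator separately.
  f(x) = x^3 + 3·x^2   ⇒   f'(x) = 3·x^2 + 6·x
  g(x) = 5·x^2 + x   ⇒   g'(x) = 10·x + 1
  lim(x→∞) f'(x)/g'(x) = lim(x→∞) (3·x^2 + 6·x)/(10·x + 1)
  = ∞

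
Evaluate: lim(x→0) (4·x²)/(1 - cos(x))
This is a 0/0 indeterminate form.

Apply L'Hôpital's rule: differentiate numerator and denominator separately.
  f(x) = 4·x^2   ⇒   f'(x) = 8·x
  g(x) = 1 - cos(x)   ⇒   g'(x) = sin(x)
  lim(x→0) f'(x)/g'(x) = lim(x→0) (8·x)/(sin(x))
  = 8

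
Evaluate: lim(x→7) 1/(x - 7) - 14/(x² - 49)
This is an ∞-∞ indeterminate form.

Combine fractions or rationalize to convert ∞-∞ to 0/0 form:
  lim(x→7) 1/(x - 7) - 14/(x² - 49) = 1/14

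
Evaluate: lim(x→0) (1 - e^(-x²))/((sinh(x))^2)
This is a 0/0 indeterminate form.

Apply L'Hôpital's rule: differentiate numerator and denominator separately.
  f(x) = 1 - e^(-x^2)   ⇒   f'(x) = 2·x·e^(-x^2)
  g(x) = sinh(x)^2   ⇒   g'(x) = 2·sinh(x)·cosh(x)
  lim(x→0) f'(x)/g'(x) = lim(x→0) (2·x·e^(-x^2))/(2·sinh(x)·cosh(x))
  = 1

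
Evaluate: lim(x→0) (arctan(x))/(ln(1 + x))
This is a 0/0 indeterminate form.

Apply L'Hôpital's rule: differentiate numerator and denominator separately.
  f(x) = atan(x)   ⇒   f'(x) = 1/(x^2 + 1)
  g(x) = ln(x + 1)   ⇒   g'(x) = 1/(x + 1)
  lim(x→0) f'(x)/g'(x) = lim(x→0) (1/(x^2 + 1))/(1/(x + 1))
  = 1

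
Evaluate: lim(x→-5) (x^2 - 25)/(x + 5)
This is a standard limit.

Factor or rationalize the expression:
  lim(x→-5) (x^2 - 25)/(x + 5) = -10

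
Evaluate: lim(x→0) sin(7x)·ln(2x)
This is a 0·∞ indeterminate form.

Rewrite 0·∞ as a quotient (0/0 or ∞/∞ form), then apply L'Hôpital's rule:
  lim(x→0) sin(7x)·ln(2x) = 0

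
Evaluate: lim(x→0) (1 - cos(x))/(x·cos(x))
This is a 0/0 indeterminate form.

Apply L'Hôpital's rule: differentiate numerator and denominator separately.
  f(x) = 1 - cos(x)   ⇒   f'(x) = sin(x)
  g(x) = x·cos(x)   ⇒   g'(x) = -x·sin(x) + cos(x)
  lim(x→0) f'(x)/g'(x) = lim(x→0) (sin(x))/(-x·sin(x) + cos(x))
  = 0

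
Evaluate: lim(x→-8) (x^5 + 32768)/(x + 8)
This is a standard limit.

Factor or rationalize the expression:
  lim(x→-8) (x^5 + 32768)/(x + 8) = 20480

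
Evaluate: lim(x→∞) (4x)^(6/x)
This is an exponential indeterminate form.

For exponential indeterminate forms, take the natural log:
  Let L = lim(x→∞) (4x)^(6/x)
  Then ln(L) = lim(x→∞) [exponent × ln(base)]
  Evaluate using L'Hôpital or standard limits, then exponentiate.
  L = 1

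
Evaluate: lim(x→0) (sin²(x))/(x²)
This is a 0/0 indeterminate form.

Apply L'Hôpital's rule: differentiate numerator and denominator separately.
  f(x) = sin(x)^2   ⇒   f'(x) = 2·sin(x)·cos(x)
  g(x) = x^2   ⇒   g'(x) = 2·x
  lim(x→0) f'(x)/g'(x) = lim(x→0) (2·sin(x)·cos(x))/(2·x)
  = 1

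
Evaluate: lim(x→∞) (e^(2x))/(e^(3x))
This is an ∞/∞ indeterminate form.

Apply L'Hôpital's rule: differentiate numerator and denominator separately.
  f(x) = e^(2·x)   ⇒   f'(x) = 2·e^(2·x)
  g(x) = e^(3·x)   ⇒   g'(x) = 3·e^(3·x)
  lim(x→∞) f'(x)/g'(x) = lim(x→∞) (2·e^(2·x))/(3·e^(3·x))
  = 0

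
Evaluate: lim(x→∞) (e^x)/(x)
This is an ∞/∞ indeterminate form.

Apply L'Hôpital's rule: differentiate numerator and denominator separately.
  f(x) = e^(x)   ⇒   f'(x) = e^(x)
  g(x) = x   ⇒   g'(x) = 1
  lim(x→∞) f'(x)/g'(x) = lim(x→∞) (e^(x))/(1)
  = ∞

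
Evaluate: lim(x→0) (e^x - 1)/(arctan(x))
This is a 0/0 indeterminate form.

Apply L'Hôpital's rule: differentiate numerator and denominator separately.
  f(x) = e^(x) - 1   ⇒   f'(x) = e^(x)
  g(x) = atan(x)   ⇒   g'(x) = 1/(x^2 + 1)
  lim(x→0) f'(x)/g'(x) = lim(x→0) (e^(x))/(1/(x^2 + 1))
  = 1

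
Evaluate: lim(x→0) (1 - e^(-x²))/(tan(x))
This is a 0/0 indeterminate form.

Apply L'Hôpital's rule: differentiate numerator and denominator separately.
  f(x) = 1 - e^(-x^2)   ⇒   f'(x) = 2·x·e^(-x^2)
  g(x) = tan(x)   ⇒   g'(x) = tan(x)^2 + 1
  lim(x→0) f'(x)/g'(x) = lim(x→0) (2·x·e^(-x^2))/(tan(x)^2 + 1)
  = 0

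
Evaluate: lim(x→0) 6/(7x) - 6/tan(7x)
This is an ∞-∞ indeterminate form.

Combine fractions or rationalize to convert ∞-∞ to 0/0 form:
  lim(x→0) 6/(7x) - 6/tan(7x) = 0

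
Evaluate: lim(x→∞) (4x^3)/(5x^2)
This is an ∞/∞ indeterminate form.

Apply L'Hôpital's rule: differentiate numerator and denominator separately.
  f(x) = 4·x^3   ⇒   f'(x) = 12·x^2
  g(x) = 5·x^2   ⇒   g'(x) = 10·x
  lim(x→∞) f'(x)/g'(x) = lim(x→∞) (12·x^2)/(10·x)
  = ∞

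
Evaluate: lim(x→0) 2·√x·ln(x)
This is a 0·∞ indeterminate form.

Rewrite 0·∞ as a quotient (0/0 or ∞/∞ form), then apply L'Hôpital's rule:
  lim(x→0) 2·√x·ln(x) = 0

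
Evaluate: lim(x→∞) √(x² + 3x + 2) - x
This is an ∞-∞ indeterminate form.

Combine fractions or rationalize to convert ∞-∞ to 0/0 form:
  lim(x→∞) √(x² + 3x + 2) - x = 3/2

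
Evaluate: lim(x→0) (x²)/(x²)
This is a 0/0 indeterminate form.

Apply L'Hôpital's rule: differentiate numerator and denominator separately.
  f(x) = x^2   ⇒   f'(x) = 2·x
  g(x) = x^2   ⇒   g'(x) = 2·x
  lim(x→0) f'(x)/g'(x) = lim(x→0) (2·x)/(2·x)
  = 1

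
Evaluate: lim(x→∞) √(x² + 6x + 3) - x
This is an ∞-∞ indeterminate form.

Combine fractions or rationalize to convert ∞-∞ to 0/0 form:
  lim(x→∞) √(x² + 6x + 3) - x = 3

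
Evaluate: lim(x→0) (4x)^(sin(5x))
This is an exponential indeterminate form.

For exponential indeterminate forms, take the natural log:
  Let L = lim(x→0) (4x)^(sin(5x))
  Then ln(L) = lim(x→0) [exponent × ln(base)]
  Evaluate using L'Hôpital or standard limits, then exponentiate.
  L = 1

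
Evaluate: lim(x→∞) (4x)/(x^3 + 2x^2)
This is an ∞/∞ indeterminate form.

Apply L'Hôpital's rule: differentiate numerator and denominator separately.
  f(x) = 4·x   ⇒   f'(x) = 4
  g(x) = x^3 + 2·x^2   ⇒   g'(x) = 3·x^2 + 4·x
  lim(x→∞) f'(x)/g'(x) = lim(x→∞) (4)/(3·x^2 + 4·x)
  = 0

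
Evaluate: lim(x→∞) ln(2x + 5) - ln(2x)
This is an ∞-∞ indeterminate form.

Combine fractions or rationalize to convert ∞-∞ to 0/0 form:
  lim(x→∞) ln(2x + 5) - ln(2x) = 0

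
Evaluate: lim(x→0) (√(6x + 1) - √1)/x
This is a standard limit.

Factor or rationalize the expression:
  lim(x→0) (√(6x + 1) - √1)/x = 3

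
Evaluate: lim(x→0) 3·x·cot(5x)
This is a 0·∞ indeterminate form.

Rewrite 0·∞ as a quotient (0/0 or ∞/∞ form), then apply L'Hôpital's rule:
  lim(x→0) 3·x·cot(5x) = 3/5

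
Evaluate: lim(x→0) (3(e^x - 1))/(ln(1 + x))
This is a 0/0 indeterminate form.

Apply L'Hôpital's rule: differentiate numerator and denominator separately.
  f(x) = 3·e^(x) - 3   ⇒   f'(x) = 3·e^(x)
  g(x) = ln(x + 1)   ⇒   g'(x) = 1/(x + 1)
  lim(x→0) f'(x)/g'(x) = lim(x→0) (3·e^(x))/(1/(x + 1))
  = 3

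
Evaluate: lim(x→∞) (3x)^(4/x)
This is an exponential indeterminate form.

For exponential indeterminate forms, take the natural log:
  Let L = lim(x→∞) (3x)^(4/x)
  Then ln(L) = lim(x→∞) [exponent × ln(base)]
  Evaluate using L'Hôpital or standard limits, then exponentiate.
  L = 1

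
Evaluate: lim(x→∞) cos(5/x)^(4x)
This is an exponential indeterminate form.

For exponential indeterminate forms, take the natural log:
  Let L = lim(x→∞) cos(5/x)^(4x)
  Then ln(L) = lim(x→∞) [exponent × ln(base)]
  Evaluate using L'Hôpital or standard limits, then exponentiate.
  L = 1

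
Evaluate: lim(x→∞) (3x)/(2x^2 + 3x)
This is an ∞/∞ indeterminate form.

Apply L'Hôpital's rule: differentiate numerator and denominator separately.
  f(x) = 3·x   ⇒   f'(x) = 3
  g(x) = 2·x^2 + 3·x   ⇒   g'(x) = 4·x + 3
  lim(x→∞) f'(x)/g'(x) = lim(x→∞) (3)/(4·x + 3)
  = 0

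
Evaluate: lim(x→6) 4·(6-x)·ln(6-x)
This is a 0·∞ indeterminate form.

Rewrite 0·∞ as a quotient (0/0 or ∞/∞ form), then apply L'Hôpital's rule:
  lim(x→6) 4·(6-x)·ln(6-x) = 0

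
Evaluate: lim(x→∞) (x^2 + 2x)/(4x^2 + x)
This is an ∞/∞ indeterminate form.

Apply L'Hôpital's rule: differentiate numerator and denominator separately.
  f(x) = x^2 + 2·x   ⇒   f'(x) = 2·x + 2
  g(x) = 4·x^2 + x   ⇒   g'(x) = 8·x + 1
  lim(x→∞) f'(x)/g'(x) = lim(x→∞) (2·x + 2)/(8·x + 1)
  = 1/4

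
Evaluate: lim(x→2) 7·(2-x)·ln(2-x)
This is a 0·∞ indeterminate form.

Rewrite 0·∞ as a quotient (0/0 or ∞/∞ form), then apply L'Hôpital's rule:
  lim(x→2) 7·(2-x)·ln(2-x) = 0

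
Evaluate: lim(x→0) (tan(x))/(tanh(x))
This is a 0/0 indeterminate form.

Apply L'Hôpital's rule: differentiate numerator and denominator separately.
  f(x) = tan(x)   ⇒   f'(x) = tan(x)^2 + 1
  g(x) = tanh(x)   ⇒   g'(x) = 1 - tanh(x)^2
  lim(x→0) f'(x)/g'(x) = lim(x→0) (tan(x)^2 + 1)/(1 - tanh(x)^2)
  = 1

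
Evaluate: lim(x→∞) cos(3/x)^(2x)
This is an exponential indeterminate form.

For exponential indeterminate forms, take the natural log:
  Let L = lim(x→∞) cos(3/x)^(2x)
  Then ln(L) = lim(x→∞) [exponent × ln(base)]
  Evaluate using L'Hôpital or standard limits, then exponentiate.
  L = 1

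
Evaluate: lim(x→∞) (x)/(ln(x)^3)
This is an ∞/∞ indeterminate form.

Apply L'Hôpital's rule: differentiate numerator and denominator separately.
  f(x) = x   ⇒   f'(x) = 1
  g(x) = ln(x)^3   ⇒   g'(x) = 3·ln(x)^2/x
  lim(x→∞) f'(x)/g'(x) = lim(x→∞) (1)/(3·ln(x)^2/x)
  = ∞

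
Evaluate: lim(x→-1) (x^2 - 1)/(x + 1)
This is a standard limit.

Factor or rationalize the expression:
  lim(x→-1) (x^2 - 1)/(x + 1) = -2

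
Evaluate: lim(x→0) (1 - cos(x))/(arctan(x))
This is a 0/0 indeterminate form.

Apply L'Hôpital's rule: differentiate numerator and denominator separately.
  f(x) = 1 - cos(x)   ⇒   f'(x) = sin(x)
  g(x) = atan(x)   ⇒   g'(x) = 1/(x^2 + 1)
  lim(x→0) f'(x)/g'(x) = lim(x→0) (sin(x))/(1/(x^2 + 1))
  = 0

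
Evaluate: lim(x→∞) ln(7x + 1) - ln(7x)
This is an ∞-∞ indeterminate form.

Combine fractions or rationalize to convert ∞-∞ to 0/0 form:
  lim(x→∞) ln(7x + 1) - ln(7x) = 0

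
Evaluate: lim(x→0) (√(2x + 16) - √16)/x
This is a standard limit.

Factor or rationalize the expression:
  lim(x→0) (√(2x + 16) - √16)/x = 1/4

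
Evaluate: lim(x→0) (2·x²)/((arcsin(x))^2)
This is a 0/0 indeterminate form.

Apply L'Hôpital's rule: differentiate numerator and denominator separately.
  f(x) = 2·x^2   ⇒   f'(x) = 4·x
  g(x) = asin(x)^2   ⇒   g'(x) = 2·asin(x)/sqrt(1 - x^2)
  lim(x→0) f'(x)/g'(x) = lim(x→0) (4·x)/(2·asin(x)/sqrt(1 - x^2))
  = 2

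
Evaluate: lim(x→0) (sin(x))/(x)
This is a 0/0 indeterminate form.

Apply L'Hôpital's rule: differentiate numerator and denominator separately.
  f(x) = sin(x)   ⇒   f'(x) = cos(x)
  g(x) = x   ⇒   g'(x) = 1
  lim(x→0) f'(x)/g'(x) = lim(x→0) (cos(x))/(1)
  = 1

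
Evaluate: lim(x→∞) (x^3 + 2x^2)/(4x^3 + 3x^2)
This is an ∞/∞ indeterminate form.

Apply L'Hôpital's rule: differentiate numerator and denominator separately.
  f(x) = x^3 + 2·x^2   ⇒   f'(x) = 3·x^2 + 4·x
  g(x) = 4·x^3 + 3·x^2   ⇒   g'(x) = 12·x^2 + 6·x
  lim(x→∞) f'(x)/g'(x) = lim(x→∞) (3·x^2 + 4·x)/(12·x^2 + 6·x)
  = 1/4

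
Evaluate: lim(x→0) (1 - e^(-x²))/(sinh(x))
This is a 0/0 indeterminate form.

Apply L'Hôpital's rule: differentiate numerator and denominator separately.
  f(x) = 1 - e^(-x^2)   ⇒   f'(x) = 2·x·e^(-x^2)
  g(x) = sinh(x)   ⇒   g'(x) = cosh(x)
  lim(x→0) f'(x)/g'(x) = lim(x→0) (2·x·e^(-x^2))/(cosh(x))
  = 0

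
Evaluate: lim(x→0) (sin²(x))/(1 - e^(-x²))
This is a 0/0 indeterminate form.

Apply L'Hôpital's rule: differentiate numerator and denominator separately.
  f(x) = sin(x)^2   ⇒   f'(x) = 2·sin(x)·cos(x)
  g(x) = 1 - e^(-x^2)   ⇒   g'(x) = 2·x·e^(-x^2)
  lim(x→0) f'(x)/g'(x) = lim(x→0) (2·sin(x)·cos(x))/(2·x·e^(-x^2))
  = 1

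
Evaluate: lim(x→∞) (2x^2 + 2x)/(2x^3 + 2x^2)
This is an ∞/∞ indeterminate form.

Apply L'Hôpital's rule: differentiate numerator and denominator separately.
  f(x) = 2·x^2 + 2·x   ⇒   f'(x) = 4·x + 2
  g(x) = 2·x^3 + 2·x^2   ⇒   g'(x) = 6·x^2 + 4·x
  lim(x→∞) f'(x)/g'(x) = lim(x→∞) (4·x + 2)/(6·x^2 + 4·x)
  = 0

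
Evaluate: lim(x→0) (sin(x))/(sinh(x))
This is a 0/0 indeterminate form.

Apply L'Hôpital's rule: differentiate numerator and denominator separately.
  f(x) = sin(x)   ⇒   f'(x) = cos(x)
  g(x) = sinh(x)   ⇒   g'(x) = cosh(x)
  lim(x→0) f'(x)/g'(x) = lim(x→0) (cos(x))/(cosh(x))
  = 1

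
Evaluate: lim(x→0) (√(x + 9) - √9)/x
This is a standard limit.

Factor or rationalize the expression:
  lim(x→0) (√(x + 9) - √9)/x = 1/6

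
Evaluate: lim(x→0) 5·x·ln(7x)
This is a 0·∞ indeterminate form.

Rewrite 0·∞ as a quotient (0/0 or ∞/∞ form), then apply L'Hôpital's rule:
  lim(x→0) 5·x·ln(7x) = 0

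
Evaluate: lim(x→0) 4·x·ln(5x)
This is a 0·∞ indeterminate form.

Rewrite 0·∞ as a quotient (0/0 or ∞/∞ form), then apply L'Hôpital's rule:
  lim(x→0) 4·x·ln(5x) = 0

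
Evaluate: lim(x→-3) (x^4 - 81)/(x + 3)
This is a standard limit.

Factor or rationalize the expression:
  lim(x→-3) (x^4 - 81)/(x + 3) = -108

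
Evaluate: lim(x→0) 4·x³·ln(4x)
This is a 0·∞ indeterminate form.

Rewrite 0·∞ as a quotient (0/0 or ∞/∞ form), then apply L'Hôpital's rule:
  lim(x→0) 4·x³·ln(4x) = 0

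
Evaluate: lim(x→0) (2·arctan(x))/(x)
This is a 0/0 indeterminate form.

Apply L'Hôpital's rule: differentiate numerator and denominator separately.
  f(x) = 2·atan(x)   ⇒   f'(x) = 2/(x^2 + 1)
  g(x) = x   ⇒   g'(x) = 1
  lim(x→0) f'(x)/g'(x) = lim(x→0) (2/(x^2 + 1))/(1)
  = 2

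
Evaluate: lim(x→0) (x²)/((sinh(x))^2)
This is a 0/0 indeterminate form.

Apply L'Hôpital's rule: differentiate numerator and denominator separately.
  f(x) = x^2   ⇒   f'(x) = 2·x
  g(x) = sinh(x)^2   ⇒   g'(x) = 2·sinh(x)·cosh(x)
  lim(x→0) f'(x)/g'(x) = lim(x→0) (2·x)/(2·sinh(x)·cosh(x))
  = 1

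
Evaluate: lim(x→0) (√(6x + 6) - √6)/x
This is a standard limit.

Factor or rationalize the expression:
  lim(x→0) (√(6x + 6) - √6)/x = sqrt(6)/2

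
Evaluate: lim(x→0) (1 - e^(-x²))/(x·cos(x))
This is a 0/0 indeterminate form.

Apply L'Hôpital's rule: differentiate numerator and denominator separately.
  f(x) = 1 - e^(-x^2)   ⇒   f'(x) = 2·x·e^(-x^2)
  g(x) = x·cos(x)   ⇒   g'(x) = -x·sin(x) + cos(x)
  lim(x→0) f'(x)/g'(x) = lim(x→0) (2·x·e^(-x^2))/(-x·sin(x) + cos(x))
  = 0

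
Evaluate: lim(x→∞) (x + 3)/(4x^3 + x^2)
This is an ∞/∞ indeterminate form.

Apply L'Hôpital's rule: differentiate numerator and denominator separately.
  f(x) = x + 3   ⇒   f'(x) = 1
  g(x) = 4·x^3 + x^2   ⇒   g'(x) = 12·x^2 + 2·x
  lim(x→∞) f'(x)/g'(x) = lim(x→∞) (1)/(12·x^2 + 2·x)
  = 0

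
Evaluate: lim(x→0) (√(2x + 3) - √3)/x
This is a standard limit.

Factor or rationalize the expression:
  lim(x→0) (√(2x + 3) - √3)/x = sqrt(3)/3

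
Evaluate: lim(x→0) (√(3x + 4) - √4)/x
This is a standard limit.

Factor or rationalize the expression:
  lim(x→0) (√(3x + 4) - √4)/x = 3/4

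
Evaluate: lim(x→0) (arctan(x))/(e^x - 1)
This is a 0/0 indeterminate form.

Apply L'Hôpital's rule: differentiate numerator and denominator separately.
  f(x) = atan(x)   ⇒   f'(x) = 1/(x^2 + 1)
  g(x) = e^(x) - 1   ⇒   g'(x) = e^(x)
  lim(x→0) f'(x)/g'(x) = lim(x→0) (1/(x^2 + 1))/(e^(x))
  = 1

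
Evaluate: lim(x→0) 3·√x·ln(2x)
This is a 0·∞ indeterminate form.

Rewrite 0·∞ as a quotient (0/0 or ∞/∞ form), then apply L'Hôpital's rule:
  lim(x→0) 3·√x·ln(2x) = 0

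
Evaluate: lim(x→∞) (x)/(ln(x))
This is an ∞/∞ indeterminate form.

Apply L'Hôpital's rule: differentiate numerator and denominator separately.
  f(x) = x   ⇒   f'(x) = 1
  g(x) = ln(x)   ⇒   g'(x) = 1/x
  lim(x→∞) f'(x)/g'(x) = lim(x→∞) (1)/(1/x)
  = ∞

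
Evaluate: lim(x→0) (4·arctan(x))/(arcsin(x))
This is a 0/0 indeterminate form.

Apply L'Hôpital's rule: differentiate numerator and denominator separately.
  f(x) = 4·atan(x)   ⇒   f'(x) = 4/(x^2 + 1)
  g(x) = asin(x)   ⇒   g'(x) = 1/sqrt(1 - x^2)
  lim(x→0) f'(x)/g'(x) = lim(x→0) (4/(x^2 + 1))/(1/sqrt(1 - x^2))
  = 4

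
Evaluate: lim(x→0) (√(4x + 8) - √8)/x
This is a standard limit.

Factor or rationalize the expression:
  lim(x→0) (√(4x + 8) - √8)/x = sqrt(2)/2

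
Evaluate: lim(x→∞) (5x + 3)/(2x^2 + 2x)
This is an ∞/∞ indeterminate form.

Apply L'Hôpital's rule: differentiate numerator and denominator separately.
  f(x) = 5·x + 3   ⇒   f'(x) = 5
  g(x) = 2·x^2 + 2·x   ⇒   g'(x) = 4·x + 2
  lim(x→∞) f'(x)/g'(x) = lim(x→∞) (5)/(4·x + 2)
  = 0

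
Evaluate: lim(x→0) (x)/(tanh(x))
This is a 0/0 indeterminate form.

Apply L'Hôpital's rule: differentiate numerator and denominator separately.
  f(x) = x   ⇒   f'(x) = 1
  g(x) = tanh(x)   ⇒   g'(x) = 1 - tanh(x)^2
  lim(x→0) f'(x)/g'(x) = lim(x→0) (1)/(1 - tanh(x)^2)
  = 1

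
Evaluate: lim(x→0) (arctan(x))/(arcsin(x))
This is a 0/0 indeterminate form.

Apply L'Hôpital's rule: differentiate numerator and denominator separately.
  f(x) = atan(x)   ⇒   f'(x) = 1/(x^2 + 1)
  g(x) = asin(x)   ⇒   g'(x) = 1/sqrt(1 - x^2)
  lim(x→0) f'(x)/g'(x) = lim(x→0) (1/(x^2 + 1))/(1/sqrt(1 - x^2))
  = 1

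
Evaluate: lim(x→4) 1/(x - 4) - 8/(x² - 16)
This is an ∞-∞ indeterminate form.

Combine fractions or rationalize to convert ∞-∞ to 0/0 form:
  lim(x→4) 1/(x - 4) - 8/(x² - 16) = 1/8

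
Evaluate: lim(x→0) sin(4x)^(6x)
This is an exponential indeterminate form.

For exponential indeterminate forms, take the natural log:
  Let L = lim(x→0) sin(4x)^(6x)
  Then ln(L) = lim(x→0) [exponent × ln(base)]
  Evaluate using L'Hôpital or standard limits, then exponentiate.
  L = 1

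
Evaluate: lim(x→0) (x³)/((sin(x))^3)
This is a 0/0 indeterminate form.

Apply L'Hôpital's rule: differentiate numerator and denominator separately.
  f(x) = x^3   ⇒   f'(x) = 3·x^2
  g(x) = sin(x)^3   ⇒   g'(x) = 3·sin(x)^2·cos(x)
  lim(x→0) f'(x)/g'(x) = lim(x→0) (3·x^2)/(3·sin(x)^2·cos(x))
  = 1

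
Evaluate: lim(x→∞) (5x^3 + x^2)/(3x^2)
This is an ∞/∞ indeterminate form.

Apply L'Hôpital's rule: differentiate numerator and denominator separately.
  f(x) = 5·x^3 + x^2   ⇒   f'(x) = 15·x^2 + 2·x
  g(x) = 3·x^2   ⇒   g'(x) = 6·x
  lim(x→∞) f'(x)/g'(x) = lim(x→∞) (15·x^2 + 2·x)/(6·x)
  = ∞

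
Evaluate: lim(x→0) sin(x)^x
This is an exponential indeterminate form.

For exponential indeterminate forms, take the natural log:
  Let L = lim(x→0) sin(x)^x
  Then ln(L) = lim(x→0) [exponent × ln(base)]
  Evaluate using L'Hôpital or standard limits, then exponentiate.
  L = 1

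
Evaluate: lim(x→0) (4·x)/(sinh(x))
This is a 0/0 indeterminate form.

Apply L'Hôpital's rule: differentiate numerator and denominator separately.
  f(x) = 4·x   ⇒   f'(x) = 4
  g(x) = sinh(x)   ⇒   g'(x) = cosh(x)
  lim(x→0) f'(x)/g'(x) = lim(x→0) (4)/(cosh(x))
  = 4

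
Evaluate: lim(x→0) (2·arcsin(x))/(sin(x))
This is a 0/0 indeterminate form.

Apply L'Hôpital's rule: differentiate numerator and denominator separately.
  f(x) = 2·asin(x)   ⇒   f'(x) = 2/sqrt(1 - x^2)
  g(x) = sin(x)   ⇒   g'(x) = cos(x)
  lim(x→0) f'(x)/g'(x) = lim(x→0) (2/sqrt(1 - x^2))/(cos(x))
  = 2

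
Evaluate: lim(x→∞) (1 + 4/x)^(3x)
This is an exponential indeterminate form.

For exponential indeterminate forms, take the natural log:
  Let L = lim(x→∞) (1 + 4/x)^(3x)
  Then ln(L) = lim(x→∞) [exponent × ln(base)]
  Evaluate using L'Hôpital or standard limits, then exponentiate.
  L = e^(12)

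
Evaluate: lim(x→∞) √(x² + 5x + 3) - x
This is an ∞-∞ indeterminate form.

Combine fractions or rationalize to convert ∞-∞ to 0/0 form:
  lim(x→∞) √(x² + 5x + 3) - x = 5/2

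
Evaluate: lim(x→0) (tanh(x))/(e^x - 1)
This is a 0/0 indeterminate form.

Apply L'Hôpital's rule: differentiate numerator and denominator separately.
  f(x) = tanh(x)   ⇒   f'(x) = 1 - tanh(x)^2
  g(x) = e^(x) - 1   ⇒   g'(x) = e^(x)
  lim(x→0) f'(x)/g'(x) = lim(x→0) (1 - tanh(x)^2)/(e^(x))
  = 1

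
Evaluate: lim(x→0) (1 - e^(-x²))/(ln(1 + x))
This is a 0/0 indeterminate form.

Apply L'Hôpital's rule: differentiate numerator and denominator separately.
  f(x) = 1 - e^(-x^2)   ⇒   f'(x) = 2·x·e^(-x^2)
  g(x) = ln(x + 1)   ⇒   g'(x) = 1/(x + 1)
  lim(x→0) f'(x)/g'(x) = lim(x→0) (2·x·e^(-x^2))/(1/(x + 1))
  = 0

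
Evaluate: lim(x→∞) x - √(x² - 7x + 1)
This is an ∞-∞ indeterminate form.

Combine fractions or rationalize to convert ∞-∞ to 0/0 form:
  lim(x→∞) x - √(x² - 7x + 1) = 7/2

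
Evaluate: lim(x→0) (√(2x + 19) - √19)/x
This is a standard limit.

Factor or rationalize the expression:
  lim(x→0) (√(2x + 19) - √19)/x = sqrt(19)/19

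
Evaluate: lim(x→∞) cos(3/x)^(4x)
This is an exponential indeterminate form.

For exponential indeterminate forms, take the natural log:
  Let L = lim(x→∞) cos(3/x)^(4x)
  Then ln(L) = lim(x→∞) [exponent × ln(base)]
  Evaluate using L'Hôpital or standard limits, then exponentiate.
  L = 1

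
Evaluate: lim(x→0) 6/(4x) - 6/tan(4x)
This is an ∞-∞ indeterminate form.

Combine fractions or rationalize to convert ∞-∞ to 0/0 form:
  lim(x→0) 6/(4x) - 6/tan(4x) = 0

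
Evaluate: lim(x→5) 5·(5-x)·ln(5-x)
This is a 0·∞ indeterminate form.

Rewrite 0·∞ as a quotient (0/0 or ∞/∞ form), then apply L'Hôpital's rule:
  lim(x→5) 5·(5-x)·ln(5-x) = 0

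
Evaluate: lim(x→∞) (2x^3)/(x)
This is an ∞/∞ indeterminate form.

Apply L'Hôpital's rule: differentiate numerator and denominator separately.
  f(x) = 2·x^3   ⇒   f'(x) = 6·x^2
  g(x) = x   ⇒   g'(x) = 1
  lim(x→∞) f'(x)/g'(x) = lim(x→∞) (6·x^2)/(1)
  = ∞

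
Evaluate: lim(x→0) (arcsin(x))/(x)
This is a 0/0 indeterminate form.

Apply L'Hôpital's rule: differentiate numerator and denominator separately.
  f(x) = asin(x)   ⇒   f'(x) = 1/sqrt(1 - x^2)
  g(x) = x   ⇒   g'(x) = 1
  lim(x→0) f'(x)/g'(x) = lim(x→0) (1/sqrt(1 - x^2))/(1)
  = 1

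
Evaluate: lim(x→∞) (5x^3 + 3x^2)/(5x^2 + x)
This is an ∞/∞ indeterminate form.

Apply L'Hôpital's rule: differentiate numerator and denominator separately.
  f(x) = 5·x^3 + 3·x^2   ⇒   f'(x) = 15·x^2 + 6·x
  g(x) = 5·x^2 + x   ⇒   g'(x) = 10·x + 1
  lim(x→∞) f'(x)/g'(x) = lim(x→∞) (15·x^2 + 6·x)/(10·x + 1)
  = ∞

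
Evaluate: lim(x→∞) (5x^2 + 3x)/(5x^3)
This is an ∞/∞ indeterminate form.

Apply L'Hôpital's rule: differentiate numerator and denominator separately.
  f(x) = 5·x^2 + 3·x   ⇒   f'(x) = 10·x + 3
  g(x) = 5·x^3   ⇒   g'(x) = 15·x^2
  lim(x→∞) f'(x)/g'(x) = lim(x→∞) (10·x + 3)/(15·x^2)
  = 0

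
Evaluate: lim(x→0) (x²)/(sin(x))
This is a 0/0 indeterminate form.

Apply L'Hôpital's rule: differentiate numerator and denominator separately.
  f(x) = x^2   ⇒   f'(x) = 2·x
  g(x) = sin(x)   ⇒   g'(x) = cos(x)
  lim(x→0) f'(x)/g'(x) = lim(x→0) (2·x)/(cos(x))
  = 0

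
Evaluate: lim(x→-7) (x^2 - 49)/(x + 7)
This is a standard limit.

Factor or rationalize the expression:
  lim(x→-7) (x^2 - 49)/(x + 7) = -14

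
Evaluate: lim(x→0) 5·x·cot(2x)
This is a 0·∞ indeterminate form.

Rewrite 0·∞ as a quotient (0/0 or ∞/∞ form), then apply L'Hôpital's rule:
  lim(x→0) 5·x·cot(2x) = 5/2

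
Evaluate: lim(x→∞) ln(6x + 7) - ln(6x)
This is an ∞-∞ indeterminate form.

Combine fractions or rationalize to convert ∞-∞ to 0/0 form:
  lim(x→∞) ln(6x + 7) - ln(6x) = 0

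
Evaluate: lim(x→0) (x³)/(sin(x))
This is a 0/0 indeterminate form.

Apply L'Hôpital's rule: differentiate numerator and denominator separately.
  f(x) = x^3   ⇒   f'(x) = 3·x^2
  g(x) = sin(x)   ⇒   g'(x) = cos(x)
  lim(x→0) f'(x)/g'(x) = lim(x→0) (3·x^2)/(cos(x))
  = 0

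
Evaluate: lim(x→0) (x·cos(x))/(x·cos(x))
This is a 0/0 indeterminate form.

Apply L'Hôpital's rule: differentiate numerator and denominator separately.
  f(x) = x·cos(x)   ⇒   f'(x) = -x·sin(x) + cos(x)
  g(x) = x·cos(x)   ⇒   g'(x) = -x·sin(x) + cos(x)
  lim(x→0) f'(x)/g'(x) = lim(x→0) (-x·sin(x) + cos(x))/(-x·sin(x) + cos(x))
  = 1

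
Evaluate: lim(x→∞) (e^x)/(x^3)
This is an ∞/∞ indeterminate form.

Apply L'Hôpital's rule: differentiate numerator and denominator separately.
  f(x) = e^(x)   ⇒   f'(x) = e^(x)
  g(x) = x^3   ⇒   g'(x) = 3·x^2
  lim(x→∞) f'(x)/g'(x) = lim(x→∞) (e^(x))/(3·x^2)
  = ∞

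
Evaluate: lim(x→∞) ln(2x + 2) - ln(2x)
This is an ∞-∞ indeterminate form.

Combine fractions or rationalize to convert ∞-∞ to 0/0 form:
  lim(x→∞) ln(2x + 2) - ln(2x) = 0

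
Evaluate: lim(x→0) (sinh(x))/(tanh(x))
This is a 0/0 indeterminate form.

Apply L'Hôpital's rule: differentiate numerator and denominator separately.
  f(x) = sinh(x)   ⇒   f'(x) = cosh(x)
  g(x) = tanh(x)   ⇒   g'(x) = 1 - tanh(x)^2
  lim(x→0) f'(x)/g'(x) = lim(x→0) (cosh(x))/(1 - tanh(x)^2)
  = 1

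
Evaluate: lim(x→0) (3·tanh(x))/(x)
This is a 0/0 indeterminate form.

Apply L'Hôpital's rule: differentiate numerator and denominator separately.
  f(x) = 3·tanh(x)   ⇒   f'(x) = 3 - 3·tanh(x)^2
  g(x) = x   ⇒   g'(x) = 1
  lim(x→0) f'(x)/g'(x) = lim(x→0) (3 - 3·tanh(x)^2)/(1)
  = 3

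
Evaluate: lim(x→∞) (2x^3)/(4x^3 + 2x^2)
This is an ∞/∞ indeterminate form.

Apply L'Hôpital's rule: differentiate numerator and denominator separately.
  f(x) = 2·x^3   ⇒   f'(x) = 6·x^2
  g(x) = 4·x^3 + 2·x^2   ⇒   g'(x) = 12·x^2 + 4·x
  lim(x→∞) f'(x)/g'(x) = lim(x→∞) (6·x^2)/(12·x^2 + 4·x)
  = 1/2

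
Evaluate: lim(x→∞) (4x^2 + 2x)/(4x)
This is an ∞/∞ indeterminate form.

Apply L'Hôpital's rule: differentiate numerator and denominator separately.
  f(x) = 4·x^2 + 2·x   ⇒   f'(x) = 8·x + 2
  g(x) = 4·x   ⇒   g'(x) = 4
  lim(x→∞) f'(x)/g'(x) = lim(x→∞) (8·x + 2)/(4)
  = ∞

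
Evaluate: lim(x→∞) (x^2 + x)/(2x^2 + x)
This is an ∞/∞ indeterminate form.

Apply L'Hôpital's rule: differentiate numerator and denominator separately.
  f(x) = x^2 + x   ⇒   f'(x) = 2·x + 1
  g(x) = 2·x^2 + x   ⇒   g'(x) = 4·x + 1
  lim(x→∞) f'(x)/g'(x) = lim(x→∞) (2·x + 1)/(4·x + 1)
  = 1/2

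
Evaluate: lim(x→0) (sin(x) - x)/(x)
This is a 0/0 indeterminate form.

Apply L'Hôpital's rule: differentiate numerator and denominator separately.
  f(x) = -x + sin(x)   ⇒   f'(x) = cos(x) - 1
  g(x) = x   ⇒   g'(x) = 1
  lim(x→0) f'(x)/g'(x) = lim(x→0) (cos(x) - 1)/(1)
  = 0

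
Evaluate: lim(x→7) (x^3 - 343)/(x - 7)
This is a standard limit.

Factor or rationalize the expression:
  lim(x→7) (x^3 - 343)/(x - 7) = 147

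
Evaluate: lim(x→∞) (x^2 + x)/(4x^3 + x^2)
This is an ∞/∞ indeterminate form.

Apply L'Hôpital's rule: differentiate numerator and denominator separately.
  f(x) = x^2 + x   ⇒   f'(x) = 2·x + 1
  g(x) = 4·x^3 + x^2   ⇒   g'(x) = 12·x^2 + 2·x
  lim(x→∞) f'(x)/g'(x) = lim(x→∞) (2·x + 1)/(12·x^2 + 2·x)
  = 0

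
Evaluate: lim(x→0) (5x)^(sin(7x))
This is an exponential indeterminate form.

For exponential indeterminate forms, take the natural log:
  Let L = lim(x→0) (5x)^(sin(7x))
  Then ln(L) = lim(x→0) [exponent × ln(base)]
  Evaluate using L'Hôpital or standard limits, then exponentiate.
  L = 1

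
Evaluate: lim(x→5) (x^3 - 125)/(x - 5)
This is a standard limit.

Factor or rationalize the expression:
  lim(x→5) (x^3 - 125)/(x - 5) = 75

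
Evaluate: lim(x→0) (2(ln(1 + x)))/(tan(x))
This is a 0/0 indeterminate form.

Apply L'Hôpital's rule: differentiate numerator and denominator separately.
  f(x) = 2·ln(x + 1)   ⇒   f'(x) = 2/(x + 1)
  g(x) = tan(x)   ⇒   g'(x) = tan(x)^2 + 1
  lim(x→0) f'(x)/g'(x) = lim(x→0) (2/(x + 1))/(tan(x)^2 + 1)
  = 2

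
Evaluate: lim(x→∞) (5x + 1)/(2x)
This is an ∞/∞ indeterminate form.

Apply L'Hôpital's rule: differentiate numerator and denominator separately.
  f(x) = 5·x + 1   ⇒   f'(x) = 5
  g(x) = 2·x   ⇒   g'(x) = 2
  lim(x→∞) f'(x)/g'(x) = lim(x→∞) (5)/(2)
  = 5/2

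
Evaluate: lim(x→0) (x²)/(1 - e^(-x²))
This is a 0/0 indeterminate form.

Apply L'Hôpital's rule: differentiate numerator and denominator separately.
  f(x) = x^2   ⇒   f'(x) = 2·x
  g(x) = 1 - e^(-x^2)   ⇒   g'(x) = 2·x·e^(-x^2)
  lim(x→0) f'(x)/g'(x) = lim(x→0) (2·x)/(2·x·e^(-x^2))
  = 1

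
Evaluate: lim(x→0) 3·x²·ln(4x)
This is a 0·∞ indeterminate form.

Rewrite 0·∞ as a quotient (0/0 or ∞/∞ form), then apply L'Hôpital's rule:
  lim(x→0) 3·x²·ln(4x) = 0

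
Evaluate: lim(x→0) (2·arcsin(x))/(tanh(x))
This is a 0/0 indeterminate form.

Apply L'Hôpital's rule: differentiate numerator and denominator separately.
  f(x) = 2·asin(x)   ⇒   f'(x) = 2/sqrt(1 - x^2)
  g(x) = tanh(x)   ⇒   g'(x) = 1 - tanh(x)^2
  lim(x→0) f'(x)/g'(x) = lim(x→0) (2/sqrt(1 - x^2))/(1 - tanh(x)^2)
  = 2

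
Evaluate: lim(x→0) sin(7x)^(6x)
This is an exponential indeterminate form.

For exponential indeterminate forms, take the natural log:
  Let L = lim(x→0) sin(7x)^(6x)
  Then ln(L) = lim(x→0) [exponent × ln(base)]
  Evaluate using L'Hôpital or standard limits, then exponentiate.
  L = 1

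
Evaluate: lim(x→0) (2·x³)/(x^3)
This is a 0/0 indeterminate form.

Apply L'Hôpital's rule: differentiate numerator and denominator separately.
  f(x) = 2·x^3   ⇒   f'(x) = 6·x^2
  g(x) = x^3   ⇒   g'(x) = 3·x^2
  lim(x→0) f'(x)/g'(x) = lim(x→0) (6·x^2)/(3·x^2)
  = 2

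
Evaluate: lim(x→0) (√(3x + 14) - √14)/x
This is a standard limit.

Factor or rationalize the expression:
  lim(x→0) (√(3x + 14) - √14)/x = 3·sqrt(14)/28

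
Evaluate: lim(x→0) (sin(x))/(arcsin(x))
This is a 0/0 indeterminate form.

Apply L'Hôpital's rule: differentiate numerator and denominator separately.
  f(x) = sin(x)   ⇒   f'(x) = cos(x)
  g(x) = asin(x)   ⇒   g'(x) = 1/sqrt(1 - x^2)
  lim(x→0) f'(x)/g'(x) = lim(x→0) (cos(x))/(1/sqrt(1 - x^2))
  = 1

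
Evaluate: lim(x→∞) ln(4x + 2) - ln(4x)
This is an ∞-∞ indeterminate form.

Combine fractions or rationalize to convert ∞-∞ to 0/0 form:
  lim(x→∞) ln(4x + 2) - ln(4x) = 0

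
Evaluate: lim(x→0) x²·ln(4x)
This is a 0·∞ indeterminate form.

Rewrite 0·∞ as a quotient (0/0 or ∞/∞ form), then apply L'Hôpital's rule:
  lim(x→0) x²·ln(4x) = 0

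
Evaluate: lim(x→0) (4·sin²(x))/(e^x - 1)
This is a 0/0 indeterminate form.

Apply L'Hôpital's rule: differentiate numerator and denominator separately.
  f(x) = 4·sin(x)^2   ⇒   f'(x) = 8·sin(x)·cos(x)
  g(x) = e^(x) - 1   ⇒   g'(x) = e^(x)
  lim(x→0) f'(x)/g'(x) = lim(x→0) (8·sin(x)·cos(x))/(e^(x))
  = 0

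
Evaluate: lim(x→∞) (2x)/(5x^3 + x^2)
This is an ∞/∞ indeterminate form.

Apply L'Hôpital's rule: differentiate numerator and denominator separately.
  f(x) = 2·x   ⇒   f'(x) = 2
  g(x) = 5·x^3 + x^2   ⇒   g'(x) = 15·x^2 + 2·x
  lim(x→∞) f'(x)/g'(x) = lim(x→∞) (2)/(15·x^2 + 2·x)
  = 0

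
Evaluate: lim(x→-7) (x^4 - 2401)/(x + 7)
This is a standard limit.

Factor or rationalize the expression:
  lim(x→-7) (x^4 - 2401)/(x + 7) = -1372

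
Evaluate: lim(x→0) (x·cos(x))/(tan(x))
This is a 0/0 indeterminate form.

Apply L'Hôpital's rule: differentiate numerator and denominator separately.
  f(x) = x·cos(x)   ⇒   f'(x) = -x·sin(x) + cos(x)
  g(x) = tan(x)   ⇒   g'(x) = tan(x)^2 + 1
  lim(x→0) f'(x)/g'(x) = lim(x→0) (-x·sin(x) + cos(x))/(tan(x)^2 + 1)
  = 1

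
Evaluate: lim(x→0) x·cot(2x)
This is a 0·∞ indeterminate form.

Rewrite 0·∞ as a quotient (0/0 or ∞/∞ form), then apply L'Hôpital's rule:
  lim(x→0) x·cot(2x) = 1/2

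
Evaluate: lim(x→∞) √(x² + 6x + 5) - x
This is an ∞-∞ indeterminate form.

Combine fractions or rationalize to convert ∞-∞ to 0/0 form:
  lim(x→∞) √(x² + 6x + 5) - x = 3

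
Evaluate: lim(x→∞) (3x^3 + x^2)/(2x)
This is an ∞/∞ indeterminate form.

Apply L'Hôpital's rule: differentiate numerator and denominator separately.
  f(x) = 3·x^3 + x^2   ⇒   f'(x) = 9·x^2 + 2·x
  g(x) = 2·x   ⇒   g'(x) = 2
  lim(x→∞) f'(x)/g'(x) = lim(x→∞) (9·x^2 + 2·x)/(2)
  = ∞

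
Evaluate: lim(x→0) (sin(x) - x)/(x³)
This is a 0/0 indeterminate form.

Apply L'Hôpital's rule: differentiate numerator and denominator separately.
  f(x) = -x + sin(x)   ⇒   f'(x) = cos(x) - 1
  g(x) = x^3   ⇒   g'(x) = 3·x^2
  lim(x→0) f'(x)/g'(x) = lim(x→0) (cos(x) - 1)/(3·x^2)
  = -1/6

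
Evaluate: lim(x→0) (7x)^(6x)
This is an exponential indeterminate form.

For exponential indeterminate forms, take the natural log:
  Let L = lim(x→0) (7x)^(6x)
  Then ln(L) = lim(x→0) [exponent × ln(base)]
  Evaluate using L'Hôpital or standard limits, then exponentiate.
  L = 1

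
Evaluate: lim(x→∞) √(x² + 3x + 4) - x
This is an ∞-∞ indeterminate form.

Combine fractions or rationalize to convert ∞-∞ to 0/0 form:
  lim(x→∞) √(x² + 3x + 4) - x = 3/2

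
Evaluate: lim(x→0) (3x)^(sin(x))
This is an exponential indeterminate form.

For exponential indeterminate forms, take the natural log:
  Let L = lim(x→0) (3x)^(sin(x))
  Then ln(L) = lim(x→0) [exponent × ln(base)]
  Evaluate using L'Hôpital or standard limits, then exponentiate.
  L = 1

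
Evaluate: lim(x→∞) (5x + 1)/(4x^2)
This is an ∞/∞ indeterminate form.

Apply L'Hôpital's rule: differentiate numerator and denominator separately.
  f(x) = 5·x + 1   ⇒   f'(x) = 5
  g(x) = 4·x^2   ⇒   g'(x) = 8·x
  lim(x→∞) f'(x)/g'(x) = lim(x→∞) (5)/(8·x)
  = 0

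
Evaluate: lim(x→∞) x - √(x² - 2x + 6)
This is an ∞-∞ indeterminate form.

Combine fractions or rationalize to convert ∞-∞ to 0/0 form:
  lim(x→∞) x - √(x² - 2x + 6) = 1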